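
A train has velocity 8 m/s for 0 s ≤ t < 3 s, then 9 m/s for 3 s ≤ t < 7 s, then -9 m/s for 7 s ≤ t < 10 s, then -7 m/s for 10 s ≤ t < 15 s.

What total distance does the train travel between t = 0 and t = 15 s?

Distance (not displacement) is the total path length: add the absolute areas under v-t.
0–3 s: |8| × 3 = 24 m
3–7 s: |9| × 4 = 36 m
7–10 s: |-9| × 3 = 27 m
10–15 s: |-7| × 5 = 35 m
Total distance = 122 m

122 m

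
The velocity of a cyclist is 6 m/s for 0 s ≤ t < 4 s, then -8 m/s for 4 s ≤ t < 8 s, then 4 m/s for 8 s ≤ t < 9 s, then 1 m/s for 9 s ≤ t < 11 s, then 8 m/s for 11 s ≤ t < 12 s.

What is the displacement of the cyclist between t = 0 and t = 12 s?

Net displacement equals the area under the velocity-time graph (areas below the axis count negative).
0–4 s: 6 × 4 = 24 m
4–8 s: -8 × 4 = -32 m
8–9 s: 4 × 1 = 4 m
9–11 s: 1 × 2 = 2 m
11–12 s: 8 × 1 = 8 m
Net displacement = 6 m

6 m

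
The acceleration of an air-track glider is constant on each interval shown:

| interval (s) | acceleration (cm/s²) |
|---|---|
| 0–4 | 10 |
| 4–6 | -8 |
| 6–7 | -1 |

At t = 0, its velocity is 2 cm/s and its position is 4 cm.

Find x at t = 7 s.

On each constant-a segment, Δv = aΔt and Δx = v₀Δt + ½aΔt²; chain segment to segment.
0–4 s: v starts 2 cm/s; Δx = 2·4 + ½·10·4² = 88 cm; v ends 42 cm/s.
4–6 s: v starts 42 cm/s; Δx = 42·2 + ½·-8·2² = 68 cm; v ends 26 cm/s.
6–7 s: v starts 26 cm/s; Δx = 26·1 + ½·-1·1² = 25.5 cm; v ends 25 cm/s.
x(7) = 4 + Σ Δx = 185.5 cm.

185.5 cm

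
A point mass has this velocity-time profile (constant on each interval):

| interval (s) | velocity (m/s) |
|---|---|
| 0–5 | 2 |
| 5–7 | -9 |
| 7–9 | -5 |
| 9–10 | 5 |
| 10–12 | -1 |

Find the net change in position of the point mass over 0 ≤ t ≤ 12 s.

-15 m

Net displacement equals the area under the velocity-time graph (areas below the axis count negative).
0–5 s: 2 × 5 = 10 m
5–7 s: -9 × 2 = -18 m
7–9 s: -5 × 2 = -10 m
9–10 s: 5 × 1 = 5 m
10–12 s: -1 × 2 = -2 m
Net displacement = -15 m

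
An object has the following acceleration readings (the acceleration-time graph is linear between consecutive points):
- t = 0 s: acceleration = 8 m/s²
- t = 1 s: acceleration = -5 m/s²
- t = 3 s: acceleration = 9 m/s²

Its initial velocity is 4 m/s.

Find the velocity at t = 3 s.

Δv equals the area under the a-t graph; then v = v₀ + Δv.
0–1 s: ½(8 + -5)(1) = 1.5 m/s
1–3 s: ½(-5 + 9)(2) = 4 m/s
Δv = 5.5 m/s, so v(3) = 4 + (5.5) = 9.5 m/s.

9.5 m/s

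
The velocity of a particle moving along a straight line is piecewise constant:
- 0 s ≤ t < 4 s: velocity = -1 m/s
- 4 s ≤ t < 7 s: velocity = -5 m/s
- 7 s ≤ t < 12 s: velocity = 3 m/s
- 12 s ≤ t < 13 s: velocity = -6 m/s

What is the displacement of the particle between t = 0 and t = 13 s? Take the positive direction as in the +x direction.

-10 m

Displacement is the signed area under the v-t curve.
0–4 s: -1 × 4 = -4 m
4–7 s: -5 × 3 = -15 m
7–12 s: 3 × 5 = 15 m
12–13 s: -6 × 1 = -6 m
Net displacement = -10 m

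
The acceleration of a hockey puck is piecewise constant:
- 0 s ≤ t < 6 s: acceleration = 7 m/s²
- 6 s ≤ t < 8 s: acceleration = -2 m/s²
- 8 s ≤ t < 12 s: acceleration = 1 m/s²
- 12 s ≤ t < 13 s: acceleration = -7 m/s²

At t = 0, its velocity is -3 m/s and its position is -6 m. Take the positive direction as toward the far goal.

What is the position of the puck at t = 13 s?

359.5 m

On each constant-a segment, Δv = aΔt and Δx = v₀Δt + ½aΔt²; chain segment to segment.
0–6 s: v starts -3 m/s; Δx = -3·6 + ½·7·6² = 108 m; v ends 39 m/s.
6–8 s: v starts 39 m/s; Δx = 39·2 + ½·-2·2² = 74 m; v ends 35 m/s.
8–12 s: v starts 35 m/s; Δx = 35·4 + ½·1·4² = 148 m; v ends 39 m/s.
12–13 s: v starts 39 m/s; Δx = 39·1 + ½·-7·1² = 35.5 m; v ends 32 m/s.
x(13) = -6 + Σ Δx = 359.5 m.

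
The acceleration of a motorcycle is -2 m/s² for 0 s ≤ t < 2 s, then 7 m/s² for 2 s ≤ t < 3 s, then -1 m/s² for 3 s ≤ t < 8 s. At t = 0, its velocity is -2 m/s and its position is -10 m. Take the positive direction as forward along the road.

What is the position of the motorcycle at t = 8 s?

-28 m

On each constant-a segment, Δv = aΔt and Δx = v₀Δt + ½aΔt²; chain segment to segment.
0–2 s: v starts -2 m/s; Δx = -2·2 + ½·-2·2² = -8 m; v ends -6 m/s.
2–3 s: v starts -6 m/s; Δx = -6·1 + ½·7·1² = -2.5 m; v ends 1 m/s.
3–8 s: v starts 1 m/s; Δx = 1·5 + ½·-1·5² = -7.5 m; v ends -4 m/s.
x(8) = -10 + Σ Δx = -28 m.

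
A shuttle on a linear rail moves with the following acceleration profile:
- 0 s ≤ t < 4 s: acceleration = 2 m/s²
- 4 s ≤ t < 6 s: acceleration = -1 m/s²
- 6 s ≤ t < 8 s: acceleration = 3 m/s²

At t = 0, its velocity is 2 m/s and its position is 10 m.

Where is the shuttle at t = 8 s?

On each constant-a segment, Δv = aΔt and Δx = v₀Δt + ½aΔt²; chain segment to segment.
0–4 s: v starts 2 m/s; Δx = 2·4 + ½·2·4² = 24 m; v ends 10 m/s.
4–6 s: v starts 10 m/s; Δx = 10·2 + ½·-1·2² = 18 m; v ends 8 m/s.
6–8 s: v starts 8 m/s; Δx = 8·2 + ½·3·2² = 22 m; v ends 14 m/s.
x(8) = 10 + Σ Δx = 74 m.

74 m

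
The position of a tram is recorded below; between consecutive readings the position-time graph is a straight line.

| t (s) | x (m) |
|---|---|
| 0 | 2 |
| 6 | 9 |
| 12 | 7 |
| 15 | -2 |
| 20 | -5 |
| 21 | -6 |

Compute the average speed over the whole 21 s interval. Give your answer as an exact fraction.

22/21 m/s

Average speed = (total path length)/(elapsed time); on a piecewise-linear x-t graph the path length is Σ|Δx|.
0–6 s: |Δx| = |9 − 2| = 7 m
6–12 s: |Δx| = |7 − 9| = 2 m
12–15 s: |Δx| = |-2 − 7| = 9 m
15–20 s: |Δx| = |-5 − -2| = 3 m
20–21 s: |Δx| = |-6 − -5| = 1 m
Total path = 22 m; average speed = 22/21 = 22/21 m/s.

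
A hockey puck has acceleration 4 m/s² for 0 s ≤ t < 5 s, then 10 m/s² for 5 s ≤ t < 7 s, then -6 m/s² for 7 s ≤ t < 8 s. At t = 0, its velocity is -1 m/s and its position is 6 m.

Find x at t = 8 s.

145 m

On each constant-a segment, Δv = aΔt and Δx = v₀Δt + ½aΔt²; chain segment to segment.
0–5 s: v starts -1 m/s; Δx = -1·5 + ½·4·5² = 45 m; v ends 19 m/s.
5–7 s: v starts 19 m/s; Δx = 19·2 + ½·10·2² = 58 m; v ends 39 m/s.
7–8 s: v starts 39 m/s; Δx = 39·1 + ½·-6·1² = 36 m; v ends 33 m/s.
x(8) = 6 + Σ Δx = 145 m.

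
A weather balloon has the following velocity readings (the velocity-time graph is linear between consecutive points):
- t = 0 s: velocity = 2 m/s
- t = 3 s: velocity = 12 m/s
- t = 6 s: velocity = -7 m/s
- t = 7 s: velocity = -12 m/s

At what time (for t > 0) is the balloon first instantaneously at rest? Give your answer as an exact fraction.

v changes sign on 3–6 s (from 12 to -7); the graph is linear there, so v = 0 at t = 3 + (-12)·(6 − 3)/(-7 − 12) = 93/19 s.

t = 93/19 s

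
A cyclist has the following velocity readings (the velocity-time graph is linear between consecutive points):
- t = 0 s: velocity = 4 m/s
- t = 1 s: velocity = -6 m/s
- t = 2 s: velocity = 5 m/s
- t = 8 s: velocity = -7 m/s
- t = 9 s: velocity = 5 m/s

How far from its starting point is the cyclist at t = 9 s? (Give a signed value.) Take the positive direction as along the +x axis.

Displacement is the signed area under the v-t curve.
0–1 s: ½(4 + -6)(1) = -1 m
1–2 s: ½(-6 + 5)(1) = -0.5 m
2–8 s: ½(5 + -7)(6) = -6 m
8–9 s: ½(-7 + 5)(1) = -1 m
Net displacement = -8.5 m

-8.5 m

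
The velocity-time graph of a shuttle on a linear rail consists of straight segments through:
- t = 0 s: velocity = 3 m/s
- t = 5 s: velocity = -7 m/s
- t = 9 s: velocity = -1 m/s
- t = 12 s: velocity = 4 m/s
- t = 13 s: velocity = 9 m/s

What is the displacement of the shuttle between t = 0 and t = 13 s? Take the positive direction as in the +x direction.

Net displacement equals the area under the velocity-time graph (areas below the axis count negative).
0–5 s: ½(3 + -7)(5) = -10 m
5–9 s: ½(-7 + -1)(4) = -16 m
9–12 s: ½(-1 + 4)(3) = 4.5 m
12–13 s: ½(4 + 9)(1) = 6.5 m
Net displacement = -15 m

-15 m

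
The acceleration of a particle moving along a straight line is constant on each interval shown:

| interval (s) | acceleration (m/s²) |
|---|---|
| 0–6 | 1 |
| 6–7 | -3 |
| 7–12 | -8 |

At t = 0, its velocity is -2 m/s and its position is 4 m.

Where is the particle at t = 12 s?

On each constant-a segment, Δv = aΔt and Δx = v₀Δt + ½aΔt²; chain segment to segment.
0–6 s: v starts -2 m/s; Δx = -2·6 + ½·1·6² = 6 m; v ends 4 m/s.
6–7 s: v starts 4 m/s; Δx = 4·1 + ½·-3·1² = 2.5 m; v ends 1 m/s.
7–12 s: v starts 1 m/s; Δx = 1·5 + ½·-8·5² = -95 m; v ends -39 m/s.
x(12) = 4 + Σ Δx = -82.5 m.

-82.5 m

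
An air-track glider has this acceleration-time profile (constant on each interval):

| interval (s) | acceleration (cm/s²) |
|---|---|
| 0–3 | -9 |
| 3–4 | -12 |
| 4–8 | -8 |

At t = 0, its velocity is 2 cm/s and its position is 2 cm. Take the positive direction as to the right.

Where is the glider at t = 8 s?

-275.5 cm

On each constant-a segment, Δv = aΔt and Δx = v₀Δt + ½aΔt²; chain segment to segment.
0–3 s: v starts 2 cm/s; Δx = 2·3 + ½·-9·3² = -34.5 cm; v ends -25 cm/s.
3–4 s: v starts -25 cm/s; Δx = -25·1 + ½·-12·1² = -31 cm; v ends -37 cm/s.
4–8 s: v starts -37 cm/s; Δx = -37·4 + ½·-8·4² = -212 cm; v ends -69 cm/s.
x(8) = 2 + Σ Δx = -275.5 cm.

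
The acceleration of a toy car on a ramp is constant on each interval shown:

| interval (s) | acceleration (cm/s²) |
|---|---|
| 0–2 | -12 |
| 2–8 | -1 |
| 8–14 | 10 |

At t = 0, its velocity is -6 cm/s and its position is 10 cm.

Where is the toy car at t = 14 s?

-260 cm

On each constant-a segment, Δv = aΔt and Δx = v₀Δt + ½aΔt²; chain segment to segment.
0–2 s: v starts -6 cm/s; Δx = -6·2 + ½·-12·2² = -36 cm; v ends -30 cm/s.
2–8 s: v starts -30 cm/s; Δx = -30·6 + ½·-1·6² = -198 cm; v ends -36 cm/s.
8–14 s: v starts -36 cm/s; Δx = -36·6 + ½·10·6² = -36 cm; v ends 24 cm/s.
x(14) = 10 + Σ Δx = -260 cm.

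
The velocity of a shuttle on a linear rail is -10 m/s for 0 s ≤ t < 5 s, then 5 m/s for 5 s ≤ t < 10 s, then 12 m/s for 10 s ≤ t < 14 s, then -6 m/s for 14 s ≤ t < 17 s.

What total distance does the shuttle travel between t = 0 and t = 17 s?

141 m

Total distance travelled is ∫|v| dt — sum the magnitudes of each area piece.
0–5 s: |-10| × 5 = 50 m
5–10 s: |5| × 5 = 25 m
10–14 s: |12| × 4 = 48 m
14–17 s: |-6| × 3 = 18 m
Total distance = 141 m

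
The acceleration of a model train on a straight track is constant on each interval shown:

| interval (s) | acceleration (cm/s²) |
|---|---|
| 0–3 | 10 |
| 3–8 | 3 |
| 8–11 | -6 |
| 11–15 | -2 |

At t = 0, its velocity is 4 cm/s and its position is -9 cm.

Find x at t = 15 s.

483.5 cm

On each constant-a segment, Δv = aΔt and Δx = v₀Δt + ½aΔt²; chain segment to segment.
0–3 s: v starts 4 cm/s; Δx = 4·3 + ½·10·3² = 57 cm; v ends 34 cm/s.
3–8 s: v starts 34 cm/s; Δx = 34·5 + ½·3·5² = 207.5 cm; v ends 49 cm/s.
8–11 s: v starts 49 cm/s; Δx = 49·3 + ½·-6·3² = 120 cm; v ends 31 cm/s.
11–15 s: v starts 31 cm/s; Δx = 31·4 + ½·-2·4² = 108 cm; v ends 23 cm/s.
x(15) = -9 + Σ Δx = 483.5 cm.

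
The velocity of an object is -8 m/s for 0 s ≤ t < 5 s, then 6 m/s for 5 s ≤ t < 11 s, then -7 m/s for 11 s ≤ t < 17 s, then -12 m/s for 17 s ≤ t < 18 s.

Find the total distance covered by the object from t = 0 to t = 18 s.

130 m

Distance (not displacement) is the total path length: add the absolute areas under v-t.
0–5 s: |-8| × 5 = 40 m
5–11 s: |6| × 6 = 36 m
11–17 s: |-7| × 6 = 42 m
17–18 s: |-12| × 1 = 12 m
Total distance = 130 m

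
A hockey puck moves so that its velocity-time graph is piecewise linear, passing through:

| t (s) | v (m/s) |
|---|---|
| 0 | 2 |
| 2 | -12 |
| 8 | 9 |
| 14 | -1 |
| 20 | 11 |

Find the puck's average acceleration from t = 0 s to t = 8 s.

0.875 m/s²

Average acceleration = Δv/Δt = (9 − 2)/(8 − 0) = 0.875 m/s².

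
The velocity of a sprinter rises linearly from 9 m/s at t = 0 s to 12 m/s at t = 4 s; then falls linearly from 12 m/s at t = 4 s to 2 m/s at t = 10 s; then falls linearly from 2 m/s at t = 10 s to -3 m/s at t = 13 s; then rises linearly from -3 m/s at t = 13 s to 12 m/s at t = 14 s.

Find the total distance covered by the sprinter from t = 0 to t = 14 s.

93 m

Distance (not displacement) is the total path length: add the absolute areas under v-t.
0–4 s: |½(9 + 12)(4)| = 42 m
4–10 s: |½(12 + 2)(6)| = 42 m
10–13 s: v = 0 at t = 11.2 s; triangle areas 1.2 + 2.7 = 3.9 m
13–14 s: v = 0 at t = 13.2 s; triangle areas 0.3 + 4.8 = 5.1 m
Total distance = 93 m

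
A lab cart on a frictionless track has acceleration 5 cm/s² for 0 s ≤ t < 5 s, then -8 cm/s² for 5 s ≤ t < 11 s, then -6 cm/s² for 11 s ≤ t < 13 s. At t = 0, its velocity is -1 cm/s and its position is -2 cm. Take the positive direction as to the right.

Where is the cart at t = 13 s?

-4.5 cm

On each constant-a segment, Δv = aΔt and Δx = v₀Δt + ½aΔt²; chain segment to segment.
0–5 s: v starts -1 cm/s; Δx = -1·5 + ½·5·5² = 57.5 cm; v ends 24 cm/s.
5–11 s: v starts 24 cm/s; Δx = 24·6 + ½·-8·6² = 0 cm; v ends -24 cm/s.
11–13 s: v starts -24 cm/s; Δx = -24·2 + ½·-6·2² = -60 cm; v ends -36 cm/s.
x(13) = -2 + Σ Δx = -4.5 cm.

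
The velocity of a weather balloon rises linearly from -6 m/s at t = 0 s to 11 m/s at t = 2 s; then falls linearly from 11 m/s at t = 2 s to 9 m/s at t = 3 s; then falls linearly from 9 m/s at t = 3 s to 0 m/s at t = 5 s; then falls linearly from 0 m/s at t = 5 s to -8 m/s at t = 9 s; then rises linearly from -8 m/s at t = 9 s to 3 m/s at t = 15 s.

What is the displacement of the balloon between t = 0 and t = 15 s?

-7 m

Displacement is the signed area under the v-t curve.
0–2 s: ½(-6 + 11)(2) = 5 m
2–3 s: ½(11 + 9)(1) = 10 m
3–5 s: ½(9 + 0)(2) = 9 m
5–9 s: ½(0 + -8)(4) = -16 m
9–15 s: ½(-8 + 3)(6) = -15 m
Net displacement = -7 m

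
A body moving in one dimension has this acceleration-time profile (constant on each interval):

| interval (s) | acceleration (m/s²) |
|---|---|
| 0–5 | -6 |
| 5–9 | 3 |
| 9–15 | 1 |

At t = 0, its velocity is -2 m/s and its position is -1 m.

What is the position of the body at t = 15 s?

-292 m

On each constant-a segment, Δv = aΔt and Δx = v₀Δt + ½aΔt²; chain segment to segment.
0–5 s: v starts -2 m/s; Δx = -2·5 + ½·-6·5² = -85 m; v ends -32 m/s.
5–9 s: v starts -32 m/s; Δx = -32·4 + ½·3·4² = -104 m; v ends -20 m/s.
9–15 s: v starts -20 m/s; Δx = -20·6 + ½·1·6² = -102 m; v ends -14 m/s.
x(15) = -1 + Σ Δx = -292 m.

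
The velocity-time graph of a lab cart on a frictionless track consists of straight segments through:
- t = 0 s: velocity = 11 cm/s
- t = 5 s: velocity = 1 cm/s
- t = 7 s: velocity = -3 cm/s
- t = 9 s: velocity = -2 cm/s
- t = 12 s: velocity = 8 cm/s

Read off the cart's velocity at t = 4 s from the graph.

3 cm/s

On 0–5 s the graph is linear from 11 to 1 cm/s: v(4) = 11 + (1 − 11)·(4 − 0)/(5 − 0) = 3 cm/s.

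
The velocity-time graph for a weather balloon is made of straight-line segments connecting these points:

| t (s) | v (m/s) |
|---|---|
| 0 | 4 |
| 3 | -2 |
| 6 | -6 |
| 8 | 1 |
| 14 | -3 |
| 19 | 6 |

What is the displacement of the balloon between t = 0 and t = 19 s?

Net displacement equals the area under the velocity-time graph (areas below the axis count negative).
0–3 s: ½(4 + -2)(3) = 3 m
3–6 s: ½(-2 + -6)(3) = -12 m
6–8 s: ½(-6 + 1)(2) = -5 m
8–14 s: ½(1 + -3)(6) = -6 m
14–19 s: ½(-3 + 6)(5) = 7.5 m
Net displacement = -12.5 m

-12.5 m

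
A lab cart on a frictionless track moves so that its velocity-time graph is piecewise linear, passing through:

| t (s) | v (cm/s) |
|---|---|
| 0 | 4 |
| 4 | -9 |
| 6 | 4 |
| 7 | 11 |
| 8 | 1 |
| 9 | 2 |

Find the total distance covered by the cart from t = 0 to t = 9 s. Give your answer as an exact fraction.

486/13 cm

Distance (not displacement) is the total path length: add the absolute areas under v-t.
0–4 s: v = 0 at t = 16/13 s; triangle areas 32/13 + 162/13 = 194/13 cm
4–6 s: v = 0 at t = 70/13 s; triangle areas 81/13 + 16/13 = 97/13 cm
6–7 s: |½(4 + 11)(1)| = 7.5 cm
7–8 s: |½(11 + 1)(1)| = 6 cm
8–9 s: |½(1 + 2)(1)| = 1.5 cm
Total distance = 486/13 cm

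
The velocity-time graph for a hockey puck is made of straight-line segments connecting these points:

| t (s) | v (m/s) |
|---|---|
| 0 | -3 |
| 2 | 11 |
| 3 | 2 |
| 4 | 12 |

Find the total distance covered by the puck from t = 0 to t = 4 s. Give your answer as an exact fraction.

Distance (not displacement) is the total path length: add the absolute areas under v-t.
0–2 s: v = 0 at t = 3/7 s; triangle areas 9/14 + 121/14 = 65/7 m
2–3 s: |½(11 + 2)(1)| = 6.5 m
3–4 s: |½(2 + 12)(1)| = 7 m
Total distance = 319/14 m

319/14 m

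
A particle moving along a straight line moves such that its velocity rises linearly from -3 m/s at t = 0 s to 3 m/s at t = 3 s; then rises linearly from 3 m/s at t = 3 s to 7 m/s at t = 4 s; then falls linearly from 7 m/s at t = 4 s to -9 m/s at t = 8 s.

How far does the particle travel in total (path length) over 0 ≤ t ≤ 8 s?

Distance (not displacement) is the total path length: add the absolute areas under v-t.
0–3 s: v = 0 at t = 1.5 s; triangle areas 2.25 + 2.25 = 4.5 m
3–4 s: |½(3 + 7)(1)| = 5 m
4–8 s: v = 0 at t = 5.75 s; triangle areas 6.125 + 10.125 = 16.25 m
Total distance = 25.75 m

25.75 m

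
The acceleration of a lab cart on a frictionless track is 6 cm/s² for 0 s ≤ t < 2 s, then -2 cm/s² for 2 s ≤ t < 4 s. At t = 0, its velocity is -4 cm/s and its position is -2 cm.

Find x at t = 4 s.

On each constant-a segment, Δv = aΔt and Δx = v₀Δt + ½aΔt²; chain segment to segment.
0–2 s: v starts -4 cm/s; Δx = -4·2 + ½·6·2² = 4 cm; v ends 8 cm/s.
2–4 s: v starts 8 cm/s; Δx = 8·2 + ½·-2·2² = 12 cm; v ends 4 cm/s.
x(4) = -2 + Σ Δx = 14 cm.

14 cm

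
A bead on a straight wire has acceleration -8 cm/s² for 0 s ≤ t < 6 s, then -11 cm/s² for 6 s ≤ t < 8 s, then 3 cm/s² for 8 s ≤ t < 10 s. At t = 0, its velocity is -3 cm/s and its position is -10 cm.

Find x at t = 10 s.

On each constant-a segment, Δv = aΔt and Δx = v₀Δt + ½aΔt²; chain segment to segment.
0–6 s: v starts -3 cm/s; Δx = -3·6 + ½·-8·6² = -162 cm; v ends -51 cm/s.
6–8 s: v starts -51 cm/s; Δx = -51·2 + ½·-11·2² = -124 cm; v ends -73 cm/s.
8–10 s: v starts -73 cm/s; Δx = -73·2 + ½·3·2² = -140 cm; v ends -67 cm/s.
x(10) = -10 + Σ Δx = -436 cm.

-436 cm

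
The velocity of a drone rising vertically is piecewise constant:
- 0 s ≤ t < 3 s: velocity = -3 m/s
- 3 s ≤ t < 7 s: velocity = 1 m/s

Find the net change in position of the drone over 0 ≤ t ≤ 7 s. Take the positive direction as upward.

-5 m

Net displacement equals the area under the velocity-time graph (areas below the axis count negative).
0–3 s: -3 × 3 = -9 m
3–7 s: 1 × 4 = 4 m
Net displacement = -5 m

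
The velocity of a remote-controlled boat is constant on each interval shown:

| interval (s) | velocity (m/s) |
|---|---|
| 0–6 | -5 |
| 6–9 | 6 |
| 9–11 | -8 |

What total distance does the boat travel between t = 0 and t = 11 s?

64 m

Total distance travelled is ∫|v| dt — sum the magnitudes of each area piece.
0–6 s: |-5| × 6 = 30 m
6–9 s: |6| × 3 = 18 m
9–11 s: |-8| × 2 = 16 m
Total distance = 64 m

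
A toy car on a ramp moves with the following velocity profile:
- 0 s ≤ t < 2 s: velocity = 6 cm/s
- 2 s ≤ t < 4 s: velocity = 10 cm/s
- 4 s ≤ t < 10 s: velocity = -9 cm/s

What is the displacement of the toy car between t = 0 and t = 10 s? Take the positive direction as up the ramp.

Displacement is the signed area under the v-t curve.
0–2 s: 6 × 2 = 12 cm
2–4 s: 10 × 2 = 20 cm
4–10 s: -9 × 6 = -54 cm
Net displacement = -22 cm

-22 cm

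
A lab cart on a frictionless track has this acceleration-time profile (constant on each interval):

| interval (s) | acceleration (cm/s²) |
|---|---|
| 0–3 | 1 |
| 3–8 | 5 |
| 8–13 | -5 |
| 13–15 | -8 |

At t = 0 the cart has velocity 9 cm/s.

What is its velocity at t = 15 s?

-4 cm/s

Δv equals the area under the a-t graph; then v = v₀ + Δv.
0–3 s: 1 × 3 = 3 cm/s
3–8 s: 5 × 5 = 25 cm/s
8–13 s: -5 × 5 = -25 cm/s
13–15 s: -8 × 2 = -16 cm/s
Δv = -13 cm/s, so v(15) = 9 + (-13) = -4 cm/s.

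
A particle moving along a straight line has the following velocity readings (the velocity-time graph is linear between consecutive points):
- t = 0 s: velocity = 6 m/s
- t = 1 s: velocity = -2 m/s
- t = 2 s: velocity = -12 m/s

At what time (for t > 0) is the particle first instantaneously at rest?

t = 0.75 s

v changes sign on 0–1 s (from 6 to -2); the graph is linear there, so v = 0 at t = 0 + (-6)·(1 − 0)/(-2 − 6) = 0.75 s.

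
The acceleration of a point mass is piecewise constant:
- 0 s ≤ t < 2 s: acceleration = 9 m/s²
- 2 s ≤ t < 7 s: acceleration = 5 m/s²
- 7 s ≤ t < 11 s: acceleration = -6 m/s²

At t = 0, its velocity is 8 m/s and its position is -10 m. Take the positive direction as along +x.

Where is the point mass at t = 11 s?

372.5 m

On each constant-a segment, Δv = aΔt and Δx = v₀Δt + ½aΔt²; chain segment to segment.
0–2 s: v starts 8 m/s; Δx = 8·2 + ½·9·2² = 34 m; v ends 26 m/s.
2–7 s: v starts 26 m/s; Δx = 26·5 + ½·5·5² = 192.5 m; v ends 51 m/s.
7–11 s: v starts 51 m/s; Δx = 51·4 + ½·-6·4² = 156 m; v ends 27 m/s.
x(11) = -10 + Σ Δx = 372.5 m.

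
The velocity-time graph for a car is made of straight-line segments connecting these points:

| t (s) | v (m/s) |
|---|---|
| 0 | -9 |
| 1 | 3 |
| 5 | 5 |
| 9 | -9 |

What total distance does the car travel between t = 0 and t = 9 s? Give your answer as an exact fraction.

977/28 m

Total distance travelled is ∫|v| dt — sum the magnitudes of each area piece.
0–1 s: v = 0 at t = 0.75 s; triangle areas 3.375 + 0.375 = 3.75 m
1–5 s: |½(3 + 5)(4)| = 16 m
5–9 s: v = 0 at t = 45/7 s; triangle areas 25/7 + 81/7 = 106/7 m
Total distance = 977/28 m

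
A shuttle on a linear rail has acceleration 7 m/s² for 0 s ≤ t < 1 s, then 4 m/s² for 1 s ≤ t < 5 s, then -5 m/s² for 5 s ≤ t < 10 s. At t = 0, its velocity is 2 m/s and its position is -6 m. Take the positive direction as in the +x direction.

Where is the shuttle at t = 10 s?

130 m

On each constant-a segment, Δv = aΔt and Δx = v₀Δt + ½aΔt²; chain segment to segment.
0–1 s: v starts 2 m/s; Δx = 2·1 + ½·7·1² = 5.5 m; v ends 9 m/s.
1–5 s: v starts 9 m/s; Δx = 9·4 + ½·4·4² = 68 m; v ends 25 m/s.
5–10 s: v starts 25 m/s; Δx = 25·5 + ½·-5·5² = 62.5 m; v ends 0 m/s.
x(10) = -6 + Σ Δx = 130 m.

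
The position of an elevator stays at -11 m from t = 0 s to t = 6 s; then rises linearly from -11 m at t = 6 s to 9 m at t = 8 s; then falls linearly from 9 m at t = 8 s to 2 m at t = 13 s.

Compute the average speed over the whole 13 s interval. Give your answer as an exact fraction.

27/13 m/s

Average speed = (total path length)/(elapsed time); on a piecewise-linear x-t graph the path length is Σ|Δx|.
0–6 s: |Δx| = |-11 − -11| = 0 m
6–8 s: |Δx| = |9 − -11| = 20 m
8–13 s: |Δx| = |2 − 9| = 7 m
Total path = 27 m; average speed = 27/13 = 27/13 m/s.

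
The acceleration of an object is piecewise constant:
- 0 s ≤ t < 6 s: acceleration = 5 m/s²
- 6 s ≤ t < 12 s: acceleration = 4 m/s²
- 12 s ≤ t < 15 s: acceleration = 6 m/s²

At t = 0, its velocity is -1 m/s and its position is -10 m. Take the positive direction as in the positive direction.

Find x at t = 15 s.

On each constant-a segment, Δv = aΔt and Δx = v₀Δt + ½aΔt²; chain segment to segment.
0–6 s: v starts -1 m/s; Δx = -1·6 + ½·5·6² = 84 m; v ends 29 m/s.
6–12 s: v starts 29 m/s; Δx = 29·6 + ½·4·6² = 246 m; v ends 53 m/s.
12–15 s: v starts 53 m/s; Δx = 53·3 + ½·6·3² = 186 m; v ends 71 m/s.
x(15) = -10 + Σ Δx = 506 m.

506 m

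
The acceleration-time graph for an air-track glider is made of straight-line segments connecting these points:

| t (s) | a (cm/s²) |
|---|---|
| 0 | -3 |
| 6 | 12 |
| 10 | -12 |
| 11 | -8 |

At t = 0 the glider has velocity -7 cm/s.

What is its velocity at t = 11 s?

10 cm/s

Δv equals the area under the a-t graph; then v = v₀ + Δv.
0–6 s: ½(-3 + 12)(6) = 27 cm/s
6–10 s: ½(12 + -12)(4) = 0 cm/s
10–11 s: ½(-12 + -8)(1) = -10 cm/s
Δv = 17 cm/s, so v(11) = -7 + (17) = 10 cm/s.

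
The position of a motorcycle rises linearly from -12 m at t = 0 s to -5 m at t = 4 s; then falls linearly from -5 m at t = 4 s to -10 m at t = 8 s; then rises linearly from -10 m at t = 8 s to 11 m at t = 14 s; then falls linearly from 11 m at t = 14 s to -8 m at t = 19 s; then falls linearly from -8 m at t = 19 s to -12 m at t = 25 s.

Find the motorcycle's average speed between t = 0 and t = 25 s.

Average speed = (total path length)/(elapsed time); on a piecewise-linear x-t graph the path length is Σ|Δx|.
0–4 s: |Δx| = |-5 − -12| = 7 m
4–8 s: |Δx| = |-10 − -5| = 5 m
8–14 s: |Δx| = |11 − -10| = 21 m
14–19 s: |Δx| = |-8 − 11| = 19 m
19–25 s: |Δx| = |-12 − -8| = 4 m
Total path = 56 m; average speed = 56/25 = 2.24 m/s.

2.24 m/s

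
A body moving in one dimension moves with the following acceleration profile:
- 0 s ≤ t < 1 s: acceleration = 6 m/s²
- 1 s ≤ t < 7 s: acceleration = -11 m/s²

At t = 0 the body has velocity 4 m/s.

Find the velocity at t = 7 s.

-56 m/s

Δv equals the area under the a-t graph; then v = v₀ + Δv.
0–1 s: 6 × 1 = 6 m/s
1–7 s: -11 × 6 = -66 m/s
Δv = -60 m/s, so v(7) = 4 + (-60) = -56 m/s.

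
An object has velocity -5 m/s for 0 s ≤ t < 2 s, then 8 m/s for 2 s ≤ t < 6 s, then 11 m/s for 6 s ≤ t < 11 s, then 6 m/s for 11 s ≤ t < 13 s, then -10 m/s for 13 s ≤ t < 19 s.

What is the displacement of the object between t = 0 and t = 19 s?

29 m

Displacement is the signed area under the v-t curve.
0–2 s: -5 × 2 = -10 m
2–6 s: 8 × 4 = 32 m
6–11 s: 11 × 5 = 55 m
11–13 s: 6 × 2 = 12 m
13–19 s: -10 × 6 = -60 m
Net displacement = 29 m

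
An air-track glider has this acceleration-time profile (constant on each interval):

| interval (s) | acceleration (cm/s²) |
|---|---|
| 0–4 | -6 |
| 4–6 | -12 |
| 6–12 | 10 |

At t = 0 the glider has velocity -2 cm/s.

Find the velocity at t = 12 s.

10 cm/s

Δv equals the area under the a-t graph; then v = v₀ + Δv.
0–4 s: -6 × 4 = -24 cm/s
4–6 s: -12 × 2 = -24 cm/s
6–12 s: 10 × 6 = 60 cm/s
Δv = 12 cm/s, so v(12) = -2 + (12) = 10 cm/s.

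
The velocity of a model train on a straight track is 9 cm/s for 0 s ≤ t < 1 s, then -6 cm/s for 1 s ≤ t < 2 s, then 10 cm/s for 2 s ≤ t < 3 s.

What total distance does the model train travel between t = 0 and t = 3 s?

Distance (not displacement) is the total path length: add the absolute areas under v-t.
0–1 s: |9| × 1 = 9 cm
1–2 s: |-6| × 1 = 6 cm
2–3 s: |10| × 1 = 10 cm
Total distance = 25 cm

25 cm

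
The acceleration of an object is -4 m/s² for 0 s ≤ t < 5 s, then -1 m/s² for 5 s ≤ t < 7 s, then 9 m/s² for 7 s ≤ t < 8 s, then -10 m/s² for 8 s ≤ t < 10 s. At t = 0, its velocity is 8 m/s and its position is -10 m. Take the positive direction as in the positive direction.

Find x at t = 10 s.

-85.5 m

On each constant-a segment, Δv = aΔt and Δx = v₀Δt + ½aΔt²; chain segment to segment.
0–5 s: v starts 8 m/s; Δx = 8·5 + ½·-4·5² = -10 m; v ends -12 m/s.
5–7 s: v starts -12 m/s; Δx = -12·2 + ½·-1·2² = -26 m; v ends -14 m/s.
7–8 s: v starts -14 m/s; Δx = -14·1 + ½·9·1² = -9.5 m; v ends -5 m/s.
8–10 s: v starts -5 m/s; Δx = -5·2 + ½·-10·2² = -30 m; v ends -25 m/s.
x(10) = -10 + Σ Δx = -85.5 m.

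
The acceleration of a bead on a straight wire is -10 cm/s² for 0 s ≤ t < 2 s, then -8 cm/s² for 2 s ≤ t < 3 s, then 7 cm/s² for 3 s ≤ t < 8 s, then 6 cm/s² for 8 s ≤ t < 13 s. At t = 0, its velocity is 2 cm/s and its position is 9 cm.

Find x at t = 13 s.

On each constant-a segment, Δv = aΔt and Δx = v₀Δt + ½aΔt²; chain segment to segment.
0–2 s: v starts 2 cm/s; Δx = 2·2 + ½·-10·2² = -16 cm; v ends -18 cm/s.
2–3 s: v starts -18 cm/s; Δx = -18·1 + ½·-8·1² = -22 cm; v ends -26 cm/s.
3–8 s: v starts -26 cm/s; Δx = -26·5 + ½·7·5² = -42.5 cm; v ends 9 cm/s.
8–13 s: v starts 9 cm/s; Δx = 9·5 + ½·6·5² = 120 cm; v ends 39 cm/s.
x(13) = 9 + Σ Δx = 48.5 cm.

48.5 cm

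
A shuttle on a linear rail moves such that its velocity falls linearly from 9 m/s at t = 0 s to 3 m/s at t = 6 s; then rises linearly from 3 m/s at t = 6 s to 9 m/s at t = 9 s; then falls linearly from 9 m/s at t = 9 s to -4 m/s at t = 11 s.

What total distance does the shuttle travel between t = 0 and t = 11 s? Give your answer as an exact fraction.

Distance (not displacement) is the total path length: add the absolute areas under v-t.
0–6 s: |½(9 + 3)(6)| = 36 m
6–9 s: |½(3 + 9)(3)| = 18 m
9–11 s: v = 0 at t = 135/13 s; triangle areas 81/13 + 16/13 = 97/13 m
Total distance = 799/13 m

799/13 m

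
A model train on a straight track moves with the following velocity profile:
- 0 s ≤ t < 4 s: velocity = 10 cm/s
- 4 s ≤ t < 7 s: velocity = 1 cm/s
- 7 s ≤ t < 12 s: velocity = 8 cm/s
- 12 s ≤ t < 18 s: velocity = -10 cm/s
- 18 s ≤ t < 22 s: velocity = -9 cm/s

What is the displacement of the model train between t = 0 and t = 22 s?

Net displacement equals the area under the velocity-time graph (areas below the axis count negative).
0–4 s: 10 × 4 = 40 cm
4–7 s: 1 × 3 = 3 cm
7–12 s: 8 × 5 = 40 cm
12–18 s: -10 × 6 = -60 cm
18–22 s: -9 × 4 = -36 cm
Net displacement = -13 cm

-13 cm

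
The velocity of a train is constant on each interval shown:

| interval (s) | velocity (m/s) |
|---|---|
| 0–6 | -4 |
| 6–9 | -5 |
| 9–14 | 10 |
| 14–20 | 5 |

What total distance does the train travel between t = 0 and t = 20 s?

Total distance travelled is ∫|v| dt — sum the magnitudes of each area piece.
0–6 s: |-4| × 6 = 24 m
6–9 s: |-5| × 3 = 15 m
9–14 s: |10| × 5 = 50 m
14–20 s: |5| × 6 = 30 m
Total distance = 119 m

119 m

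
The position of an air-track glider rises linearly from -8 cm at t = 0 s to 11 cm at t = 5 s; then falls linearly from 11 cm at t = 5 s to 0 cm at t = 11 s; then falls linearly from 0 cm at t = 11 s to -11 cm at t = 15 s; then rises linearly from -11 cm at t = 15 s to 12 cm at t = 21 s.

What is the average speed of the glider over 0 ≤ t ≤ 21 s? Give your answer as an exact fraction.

64/21 cm/s

Average speed = (total path length)/(elapsed time); on a piecewise-linear x-t graph the path length is Σ|Δx|.
0–5 s: |Δx| = |11 − -8| = 19 cm
5–11 s: |Δx| = |0 − 11| = 11 cm
11–15 s: |Δx| = |-11 − 0| = 11 cm
15–21 s: |Δx| = |12 − -11| = 23 cm
Total path = 64 cm; average speed = 64/21 = 64/21 cm/s.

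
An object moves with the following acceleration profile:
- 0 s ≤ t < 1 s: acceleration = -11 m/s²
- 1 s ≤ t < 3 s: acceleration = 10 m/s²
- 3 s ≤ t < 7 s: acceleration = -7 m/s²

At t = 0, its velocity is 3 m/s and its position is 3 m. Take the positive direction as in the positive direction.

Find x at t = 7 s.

On each constant-a segment, Δv = aΔt and Δx = v₀Δt + ½aΔt²; chain segment to segment.
0–1 s: v starts 3 m/s; Δx = 3·1 + ½·-11·1² = -2.5 m; v ends -8 m/s.
1–3 s: v starts -8 m/s; Δx = -8·2 + ½·10·2² = 4 m; v ends 12 m/s.
3–7 s: v starts 12 m/s; Δx = 12·4 + ½·-7·4² = -8 m; v ends -16 m/s.
x(7) = 3 + Σ Δx = -3.5 m.

-3.5 m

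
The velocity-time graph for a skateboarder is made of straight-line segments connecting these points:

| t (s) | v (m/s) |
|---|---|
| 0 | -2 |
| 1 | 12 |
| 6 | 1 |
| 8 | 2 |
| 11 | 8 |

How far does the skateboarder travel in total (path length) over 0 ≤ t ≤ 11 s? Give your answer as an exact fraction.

Total distance travelled is ∫|v| dt — sum the magnitudes of each area piece.
0–1 s: v = 0 at t = 1/7 s; triangle areas 1/7 + 36/7 = 37/7 m
1–6 s: |½(12 + 1)(5)| = 32.5 m
6–8 s: |½(1 + 2)(2)| = 3 m
8–11 s: |½(2 + 8)(3)| = 15 m
Total distance = 781/14 m

781/14 m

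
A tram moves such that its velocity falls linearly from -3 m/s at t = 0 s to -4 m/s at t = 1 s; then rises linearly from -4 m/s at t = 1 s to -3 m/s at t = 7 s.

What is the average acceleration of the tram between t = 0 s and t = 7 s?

0 m/s²

Average acceleration = Δv/Δt = (-3 − -3)/(7 − 0) = 0 m/s².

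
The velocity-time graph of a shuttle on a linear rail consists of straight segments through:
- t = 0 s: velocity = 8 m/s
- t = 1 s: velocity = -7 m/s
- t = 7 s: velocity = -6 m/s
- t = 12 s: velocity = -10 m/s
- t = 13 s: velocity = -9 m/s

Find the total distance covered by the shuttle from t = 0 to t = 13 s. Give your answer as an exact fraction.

1384/15 m

Total distance travelled is ∫|v| dt — sum the magnitudes of each area piece.
0–1 s: v = 0 at t = 8/15 s; triangle areas 32/15 + 49/30 = 113/30 m
1–7 s: |½(-7 + -6)(6)| = 39 m
7–12 s: |½(-6 + -10)(5)| = 40 m
12–13 s: |½(-10 + -9)(1)| = 9.5 m
Total distance = 1384/15 m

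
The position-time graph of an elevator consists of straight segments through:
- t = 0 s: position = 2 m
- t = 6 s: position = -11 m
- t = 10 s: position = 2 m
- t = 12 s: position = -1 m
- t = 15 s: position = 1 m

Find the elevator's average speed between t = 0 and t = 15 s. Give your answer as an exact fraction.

31/15 m/s

Average speed = (total path length)/(elapsed time); on a piecewise-linear x-t graph the path length is Σ|Δx|.
0–6 s: |Δx| = |-11 − 2| = 13 m
6–10 s: |Δx| = |2 − -11| = 13 m
10–12 s: |Δx| = |-1 − 2| = 3 m
12–15 s: |Δx| = |1 − -1| = 2 m
Total path = 31 m; average speed = 31/15 = 31/15 m/s.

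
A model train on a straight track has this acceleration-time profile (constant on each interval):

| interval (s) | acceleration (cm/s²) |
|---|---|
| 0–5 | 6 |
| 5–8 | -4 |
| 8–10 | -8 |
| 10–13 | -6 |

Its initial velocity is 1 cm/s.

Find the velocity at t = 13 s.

Δv equals the area under the a-t graph; then v = v₀ + Δv.
0–5 s: 6 × 5 = 30 cm/s
5–8 s: -4 × 3 = -12 cm/s
8–10 s: -8 × 2 = -16 cm/s
10–13 s: -6 × 3 = -18 cm/s
Δv = -16 cm/s, so v(13) = 1 + (-16) = -15 cm/s.

-15 cm/s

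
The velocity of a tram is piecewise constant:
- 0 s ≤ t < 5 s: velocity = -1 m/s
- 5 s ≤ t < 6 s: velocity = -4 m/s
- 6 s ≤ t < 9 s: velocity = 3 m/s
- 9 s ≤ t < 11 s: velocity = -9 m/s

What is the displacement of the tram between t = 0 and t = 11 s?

-18 m

Displacement is the signed area under the v-t curve.
0–5 s: -1 × 5 = -5 m
5–6 s: -4 × 1 = -4 m
6–9 s: 3 × 3 = 9 m
9–11 s: -9 × 2 = -18 m
Net displacement = -18 m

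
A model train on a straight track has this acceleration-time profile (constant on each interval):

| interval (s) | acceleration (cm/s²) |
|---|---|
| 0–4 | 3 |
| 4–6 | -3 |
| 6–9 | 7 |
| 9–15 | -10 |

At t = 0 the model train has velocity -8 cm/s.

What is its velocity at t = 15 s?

Δv equals the area under the a-t graph; then v = v₀ + Δv.
0–4 s: 3 × 4 = 12 cm/s
4–6 s: -3 × 2 = -6 cm/s
6–9 s: 7 × 3 = 21 cm/s
9–15 s: -10 × 6 = -60 cm/s
Δv = -33 cm/s, so v(15) = -8 + (-33) = -41 cm/s.

-41 cm/s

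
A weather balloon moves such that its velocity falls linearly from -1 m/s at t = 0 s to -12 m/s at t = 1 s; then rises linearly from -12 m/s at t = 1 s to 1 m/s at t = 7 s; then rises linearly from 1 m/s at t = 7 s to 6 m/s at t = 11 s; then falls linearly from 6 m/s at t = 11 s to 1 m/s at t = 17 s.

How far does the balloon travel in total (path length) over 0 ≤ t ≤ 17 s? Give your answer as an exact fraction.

Total distance travelled is ∫|v| dt — sum the magnitudes of each area piece.
0–1 s: |½(-1 + -12)(1)| = 6.5 m
1–7 s: v = 0 at t = 85/13 s; triangle areas 432/13 + 3/13 = 435/13 m
7–11 s: |½(1 + 6)(4)| = 14 m
11–17 s: |½(6 + 1)(6)| = 21 m
Total distance = 1949/26 m

1949/26 m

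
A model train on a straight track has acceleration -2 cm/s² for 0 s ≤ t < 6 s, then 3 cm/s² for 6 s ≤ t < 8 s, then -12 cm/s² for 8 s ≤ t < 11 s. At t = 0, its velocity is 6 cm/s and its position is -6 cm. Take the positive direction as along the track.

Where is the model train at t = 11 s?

On each constant-a segment, Δv = aΔt and Δx = v₀Δt + ½aΔt²; chain segment to segment.
0–6 s: v starts 6 cm/s; Δx = 6·6 + ½·-2·6² = 0 cm; v ends -6 cm/s.
6–8 s: v starts -6 cm/s; Δx = -6·2 + ½·3·2² = -6 cm; v ends 0 cm/s.
8–11 s: v starts 0 cm/s; Δx = 0·3 + ½·-12·3² = -54 cm; v ends -36 cm/s.
x(11) = -6 + Σ Δx = -66 cm.

-66 cm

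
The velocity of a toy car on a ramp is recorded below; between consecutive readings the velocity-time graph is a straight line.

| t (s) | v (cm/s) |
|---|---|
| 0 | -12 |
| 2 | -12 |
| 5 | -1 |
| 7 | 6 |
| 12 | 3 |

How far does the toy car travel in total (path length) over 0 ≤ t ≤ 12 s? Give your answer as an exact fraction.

499/7 cm

Total distance travelled is ∫|v| dt — sum the magnitudes of each area piece.
0–2 s: |-12| × 2 = 24 cm
2–5 s: |½(-12 + -1)(3)| = 19.5 cm
5–7 s: v = 0 at t = 37/7 s; triangle areas 1/7 + 36/7 = 37/7 cm
7–12 s: |½(6 + 3)(5)| = 22.5 cm
Total distance = 499/7 cm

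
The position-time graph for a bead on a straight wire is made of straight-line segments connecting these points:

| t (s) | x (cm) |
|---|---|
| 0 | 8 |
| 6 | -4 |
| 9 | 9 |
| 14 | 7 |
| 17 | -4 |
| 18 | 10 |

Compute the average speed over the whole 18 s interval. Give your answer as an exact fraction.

26/9 cm/s

Average speed = (total path length)/(elapsed time); on a piecewise-linear x-t graph the path length is Σ|Δx|.
0–6 s: |Δx| = |-4 − 8| = 12 cm
6–9 s: |Δx| = |9 − -4| = 13 cm
9–14 s: |Δx| = |7 − 9| = 2 cm
14–17 s: |Δx| = |-4 − 7| = 11 cm
17–18 s: |Δx| = |10 − -4| = 14 cm
Total path = 52 cm; average speed = 52/18 = 26/9 cm/s.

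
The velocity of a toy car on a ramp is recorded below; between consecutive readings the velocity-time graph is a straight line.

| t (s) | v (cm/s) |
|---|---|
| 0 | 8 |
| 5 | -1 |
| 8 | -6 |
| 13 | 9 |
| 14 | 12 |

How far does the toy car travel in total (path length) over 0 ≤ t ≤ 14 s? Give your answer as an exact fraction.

527/9 cm

Total distance travelled is ∫|v| dt — sum the magnitudes of each area piece.
0–5 s: v = 0 at t = 40/9 s; triangle areas 160/9 + 5/18 = 325/18 cm
5–8 s: |½(-1 + -6)(3)| = 10.5 cm
8–13 s: v = 0 at t = 10 s; triangle areas 6 + 13.5 = 19.5 cm
13–14 s: |½(9 + 12)(1)| = 10.5 cm
Total distance = 527/9 cm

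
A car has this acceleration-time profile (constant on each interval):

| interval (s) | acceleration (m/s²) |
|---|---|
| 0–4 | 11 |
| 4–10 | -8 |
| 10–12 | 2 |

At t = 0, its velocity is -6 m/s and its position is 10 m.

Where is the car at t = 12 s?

On each constant-a segment, Δv = aΔt and Δx = v₀Δt + ½aΔt²; chain segment to segment.
0–4 s: v starts -6 m/s; Δx = -6·4 + ½·11·4² = 64 m; v ends 38 m/s.
4–10 s: v starts 38 m/s; Δx = 38·6 + ½·-8·6² = 84 m; v ends -10 m/s.
10–12 s: v starts -10 m/s; Δx = -10·2 + ½·2·2² = -16 m; v ends -6 m/s.
x(12) = 10 + Σ Δx = 142 m.

142 m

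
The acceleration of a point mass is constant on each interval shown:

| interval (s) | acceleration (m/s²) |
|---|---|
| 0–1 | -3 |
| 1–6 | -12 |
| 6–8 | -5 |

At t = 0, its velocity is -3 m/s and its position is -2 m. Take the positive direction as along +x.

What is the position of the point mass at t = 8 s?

On each constant-a segment, Δv = aΔt and Δx = v₀Δt + ½aΔt²; chain segment to segment.
0–1 s: v starts -3 m/s; Δx = -3·1 + ½·-3·1² = -4.5 m; v ends -6 m/s.
1–6 s: v starts -6 m/s; Δx = -6·5 + ½·-12·5² = -180 m; v ends -66 m/s.
6–8 s: v starts -66 m/s; Δx = -66·2 + ½·-5·2² = -142 m; v ends -76 m/s.
x(8) = -2 + Σ Δx = -328.5 m.

-328.5 m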